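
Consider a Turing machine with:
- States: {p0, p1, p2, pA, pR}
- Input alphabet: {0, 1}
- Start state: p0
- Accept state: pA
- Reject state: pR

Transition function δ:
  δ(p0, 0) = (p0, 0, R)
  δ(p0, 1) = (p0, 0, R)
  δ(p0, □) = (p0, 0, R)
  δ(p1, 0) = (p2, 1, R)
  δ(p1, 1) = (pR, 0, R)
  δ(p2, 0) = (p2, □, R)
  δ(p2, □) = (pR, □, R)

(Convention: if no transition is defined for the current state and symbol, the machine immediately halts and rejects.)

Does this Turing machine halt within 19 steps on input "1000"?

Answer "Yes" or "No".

Execution trace:
Initial: [p0]1000
Step 1: δ(p0, 1) = (p0, 0, R) → 0[p0]000
Step 2: δ(p0, 0) = (p0, 0, R) → 00[p0]00
Step 3: δ(p0, 0) = (p0, 0, R) → 000[p0]0
Step 4: δ(p0, 0) = (p0, 0, R) → 0000[p0]□
Step 5: δ(p0, □) = (p0, 0, R) → 00000[p0]□
Step 6: δ(p0, □) = (p0, 0, R) → 000000[p0]□
Step 7: δ(p0, □) = (p0, 0, R) → 0000000[p0]□
Step 8: δ(p0, □) = (p0, 0, R) → 00000000[p0]□
Step 9: δ(p0, □) = (p0, 0, R) → 000000000[p0]□
Step 10: δ(p0, □) = (p0, 0, R) → 0000000000[p0]□
Step 11: δ(p0, □) = (p0, 0, R) → 00000000000[p0]□
Step 12: δ(p0, □) = (p0, 0, R) → 000000000000[p0]□
Step 13: δ(p0, □) = (p0, 0, R) → 0000000000000[p0]□
Step 14: δ(p0, □) = (p0, 0, R) → 00000000000000[p0]□
Step 15: δ(p0, □) = (p0, 0, R) → 000000000000000[p0]□
Step 16: δ(p0, □) = (p0, 0, R) → 0000000000000000[p0]□
Step 17: δ(p0, □) = (p0, 0, R) → 00000000000000000[p0]□
Step 18: δ(p0, □) = (p0, 0, R) → 000000000000000000[p0]□
Step 19: δ(p0, □) = (p0, 0, R) → 0000000000000000000[p0]□

The machine has not reached a halting state after 19 steps.
The machine did not halt within the 19-step bound.

Answer: No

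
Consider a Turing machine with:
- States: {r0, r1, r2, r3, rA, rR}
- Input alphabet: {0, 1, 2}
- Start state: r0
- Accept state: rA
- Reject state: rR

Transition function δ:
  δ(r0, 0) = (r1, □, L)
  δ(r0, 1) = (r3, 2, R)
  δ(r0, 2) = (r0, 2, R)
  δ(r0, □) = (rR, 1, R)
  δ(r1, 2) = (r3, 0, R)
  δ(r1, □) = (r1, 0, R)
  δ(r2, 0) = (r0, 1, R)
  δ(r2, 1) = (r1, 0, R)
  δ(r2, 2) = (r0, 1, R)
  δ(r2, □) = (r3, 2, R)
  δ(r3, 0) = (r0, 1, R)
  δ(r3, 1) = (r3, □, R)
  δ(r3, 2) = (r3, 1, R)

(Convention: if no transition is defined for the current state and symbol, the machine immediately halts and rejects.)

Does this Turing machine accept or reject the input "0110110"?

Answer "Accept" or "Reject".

Execution trace:
Initial: [r0]0110110
Step 1: δ(r0, 0) = (r1, □, L) → [r1]□□110110
Step 2: δ(r1, □) = (r1, 0, R) → 0[r1]□110110
Step 3: δ(r1, □) = (r1, 0, R) → 00[r1]110110

No transition is defined for δ(r1, 1). By convention the machine halts and rejects.

Answer: Reject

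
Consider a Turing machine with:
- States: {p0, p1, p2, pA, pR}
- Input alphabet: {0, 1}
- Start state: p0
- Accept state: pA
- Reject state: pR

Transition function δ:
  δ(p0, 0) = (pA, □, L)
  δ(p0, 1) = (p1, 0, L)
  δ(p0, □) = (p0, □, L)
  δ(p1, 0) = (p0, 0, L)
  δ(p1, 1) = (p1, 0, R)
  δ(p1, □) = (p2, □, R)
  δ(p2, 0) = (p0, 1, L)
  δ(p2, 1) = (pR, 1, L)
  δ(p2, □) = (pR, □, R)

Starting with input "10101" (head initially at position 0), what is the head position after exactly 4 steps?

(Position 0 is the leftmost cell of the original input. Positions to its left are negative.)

Execution trace (head position shown):
Step 0: [p0]10101  (head at position 0)
Step 1: move left → [p1]□00101  (head at position -1)
Step 2: move right → □[p2]00101  (head at position 0)
Step 3: move left → [p0]□10101  (head at position -1)
Step 4: move left → [p0]□□10101  (head at position -2)

After 4 steps, the head is at position -2.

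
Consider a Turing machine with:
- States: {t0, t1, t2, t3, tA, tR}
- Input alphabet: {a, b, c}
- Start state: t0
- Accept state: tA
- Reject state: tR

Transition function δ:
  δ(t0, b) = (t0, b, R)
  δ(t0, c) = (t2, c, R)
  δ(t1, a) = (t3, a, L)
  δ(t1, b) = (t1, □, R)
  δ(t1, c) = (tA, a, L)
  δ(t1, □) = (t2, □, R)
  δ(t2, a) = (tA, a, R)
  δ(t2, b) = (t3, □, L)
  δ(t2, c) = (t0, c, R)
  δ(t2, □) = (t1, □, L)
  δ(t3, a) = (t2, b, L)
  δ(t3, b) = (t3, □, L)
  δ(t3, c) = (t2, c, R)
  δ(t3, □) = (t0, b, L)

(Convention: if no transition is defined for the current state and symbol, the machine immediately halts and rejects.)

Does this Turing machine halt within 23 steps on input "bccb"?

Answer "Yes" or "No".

Execution trace:
Initial: [t0]bccb
Step 1: δ(t0, b) = (t0, b, R) → b[t0]ccb
Step 2: δ(t0, c) = (t2, c, R) → bc[t2]cb
Step 3: δ(t2, c) = (t0, c, R) → bcc[t0]b
Step 4: δ(t0, b) = (t0, b, R) → bccb[t0]□

No transition is defined for δ(t0, □). By convention the machine halts and rejects.
The machine halted after 4 steps (within the 23-step bound).

Answer: Yes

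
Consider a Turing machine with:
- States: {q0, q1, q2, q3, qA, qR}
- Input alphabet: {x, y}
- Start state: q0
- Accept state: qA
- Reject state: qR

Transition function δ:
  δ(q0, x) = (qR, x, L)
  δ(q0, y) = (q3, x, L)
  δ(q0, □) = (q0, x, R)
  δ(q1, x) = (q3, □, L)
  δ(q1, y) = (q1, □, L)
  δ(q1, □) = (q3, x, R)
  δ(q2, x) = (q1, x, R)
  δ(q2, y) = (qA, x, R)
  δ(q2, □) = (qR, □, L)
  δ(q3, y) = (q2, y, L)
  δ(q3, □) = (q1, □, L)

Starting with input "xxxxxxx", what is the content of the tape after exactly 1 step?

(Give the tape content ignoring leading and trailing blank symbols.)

Execution trace:
Initial: [q0]xxxxxxx
Step 1: δ(q0, x) = (qR, x, L) → [qR]□xxxxxxx

The machine reaches the reject state qR and halts.

After 1 step, the tape (ignoring leading/trailing blanks) is: xxxxxxx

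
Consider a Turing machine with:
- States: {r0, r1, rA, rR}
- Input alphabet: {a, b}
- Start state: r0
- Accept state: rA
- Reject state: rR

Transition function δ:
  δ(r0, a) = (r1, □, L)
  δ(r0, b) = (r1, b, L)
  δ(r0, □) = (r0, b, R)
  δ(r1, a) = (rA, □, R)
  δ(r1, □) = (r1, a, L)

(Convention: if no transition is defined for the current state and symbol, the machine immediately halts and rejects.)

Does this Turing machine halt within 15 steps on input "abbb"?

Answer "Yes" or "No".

Execution trace:
Initial: [r0]abbb
Step 1: δ(r0, a) = (r1, □, L) → [r1]□□bbb
Step 2: δ(r1, □) = (r1, a, L) → [r1]□a□bbb
Step 3: δ(r1, □) = (r1, a, L) → [r1]□aa□bbb
Step 4: δ(r1, □) = (r1, a, L) → [r1]□aaa□bbb
Step 5: δ(r1, □) = (r1, a, L) → [r1]□aaaa□bbb
Step 6: δ(r1, □) = (r1, a, L) → [r1]□aaaaa□bbb
Step 7: δ(r1, □) = (r1, a, L) → [r1]□aaaaaa□bbb
Step 8: δ(r1, □) = (r1, a, L) → [r1]□aaaaaaa□bbb
Step 9: δ(r1, □) = (r1, a, L) → [r1]□aaaaaaaa□bbb
Step 10: δ(r1, □) = (r1, a, L) → [r1]□aaaaaaaaa□bbb
Step 11: δ(r1, □) = (r1, a, L) → [r1]□aaaaaaaaaa□bbb
Step 12: δ(r1, □) = (r1, a, L) → [r1]□aaaaaaaaaaa□bbb
Step 13: δ(r1, □) = (r1, a, L) → [r1]□aaaaaaaaaaaa□bbb
Step 14: δ(r1, □) = (r1, a, L) → [r1]□aaaaaaaaaaaaa□bbb
Step 15: δ(r1, □) = (r1, a, L) → [r1]□aaaaaaaaaaaaaa□bbb

The machine has not reached a halting state after 15 steps.
The machine did not halt within the 15-step bound.

Answer: No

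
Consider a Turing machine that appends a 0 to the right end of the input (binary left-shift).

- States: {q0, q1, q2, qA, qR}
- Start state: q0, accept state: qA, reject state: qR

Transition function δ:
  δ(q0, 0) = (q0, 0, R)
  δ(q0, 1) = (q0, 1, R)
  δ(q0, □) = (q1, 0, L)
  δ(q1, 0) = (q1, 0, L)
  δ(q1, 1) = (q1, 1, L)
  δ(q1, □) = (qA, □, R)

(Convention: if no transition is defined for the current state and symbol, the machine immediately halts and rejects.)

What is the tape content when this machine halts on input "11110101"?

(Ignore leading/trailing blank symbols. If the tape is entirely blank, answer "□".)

Execution trace:
Initial: [q0]11110101
Step 1: δ(q0, 1) = (q0, 1, R) → 1[q0]1110101
Step 2: δ(q0, 1) = (q0, 1, R) → 11[q0]110101
Step 3: δ(q0, 1) = (q0, 1, R) → 111[q0]10101
Step 4: δ(q0, 1) = (q0, 1, R) → 1111[q0]0101
Step 5: δ(q0, 0) = (q0, 0, R) → 11110[q0]101
Step 6: δ(q0, 1) = (q0, 1, R) → 111101[q0]01
Step 7: δ(q0, 0) = (q0, 0, R) → 1111010[q0]1
Step 8: δ(q0, 1) = (q0, 1, R) → 11110101[q0]□
Step 9: δ(q0, □) = (q1, 0, L) → 1111010[q1]10
Step 10: δ(q1, 1) = (q1, 1, L) → 111101[q1]010
Step 11: δ(q1, 0) = (q1, 0, L) → 11110[q1]1010
Step 12: δ(q1, 1) = (q1, 1, L) → 1111[q1]01010
Step 13: δ(q1, 0) = (q1, 0, L) → 111[q1]101010
Step 14: δ(q1, 1) = (q1, 1, L) → 11[q1]1101010
Step 15: δ(q1, 1) = (q1, 1, L) → 1[q1]11101010
Step 16: δ(q1, 1) = (q1, 1, L) → [q1]111101010
Step 17: δ(q1, 1) = (q1, 1, L) → [q1]□111101010
Step 18: δ(q1, □) = (qA, □, R) → □[qA]111101010

The machine reaches the accept state qA and halts.

Final tape (ignoring leading/trailing blanks): 111101010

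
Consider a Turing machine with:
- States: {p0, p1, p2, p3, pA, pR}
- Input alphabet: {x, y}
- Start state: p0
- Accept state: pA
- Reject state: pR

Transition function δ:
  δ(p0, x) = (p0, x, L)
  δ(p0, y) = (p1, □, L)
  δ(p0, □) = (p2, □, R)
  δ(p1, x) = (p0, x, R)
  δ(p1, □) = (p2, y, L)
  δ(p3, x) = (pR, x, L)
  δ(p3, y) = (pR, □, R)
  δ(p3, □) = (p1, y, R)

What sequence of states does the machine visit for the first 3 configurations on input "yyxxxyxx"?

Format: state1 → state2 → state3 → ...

Execution trace:
Initial: [p0]yyxxxyxx
Step 1: δ(p0, y) = (p1, □, L) → [p1]□□yxxxyxx
Step 2: δ(p1, □) = (p2, y, L) → [p2]□y□yxxxyxx

No transition is defined for δ(p2, □). By convention the machine halts and rejects.

State sequence: p0 → p1 → p2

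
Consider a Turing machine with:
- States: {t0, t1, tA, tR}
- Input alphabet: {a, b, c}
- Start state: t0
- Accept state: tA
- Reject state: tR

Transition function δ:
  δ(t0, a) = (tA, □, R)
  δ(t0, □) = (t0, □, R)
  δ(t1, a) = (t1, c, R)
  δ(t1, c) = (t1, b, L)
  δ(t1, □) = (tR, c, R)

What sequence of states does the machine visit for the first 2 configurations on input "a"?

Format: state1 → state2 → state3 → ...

Execution trace:
Initial: [t0]a
Step 1: δ(t0, a) = (tA, □, R) → □[tA]□

The machine reaches the accept state tA and halts.

State sequence: t0 → tA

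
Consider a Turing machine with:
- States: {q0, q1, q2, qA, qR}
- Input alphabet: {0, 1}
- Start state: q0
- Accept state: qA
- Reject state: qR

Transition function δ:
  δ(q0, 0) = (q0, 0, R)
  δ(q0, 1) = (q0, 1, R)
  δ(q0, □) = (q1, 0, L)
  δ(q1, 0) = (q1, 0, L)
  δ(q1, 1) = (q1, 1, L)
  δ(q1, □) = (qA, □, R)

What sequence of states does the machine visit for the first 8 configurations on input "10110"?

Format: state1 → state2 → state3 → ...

Execution trace:
Initial: [q0]10110
Step 1: δ(q0, 1) = (q0, 1, R) → 1[q0]0110
Step 2: δ(q0, 0) = (q0, 0, R) → 10[q0]110
Step 3: δ(q0, 1) = (q0, 1, R) → 101[q0]10
Step 4: δ(q0, 1) = (q0, 1, R) → 1011[q0]0
Step 5: δ(q0, 0) = (q0, 0, R) → 10110[q0]□
Step 6: δ(q0, □) = (q1, 0, L) → 1011[q1]00
Step 7: δ(q1, 0) = (q1, 0, L) → 101[q1]100

State sequence: q0 → q0 → q0 → q0 → q0 → q0 → q1 → q1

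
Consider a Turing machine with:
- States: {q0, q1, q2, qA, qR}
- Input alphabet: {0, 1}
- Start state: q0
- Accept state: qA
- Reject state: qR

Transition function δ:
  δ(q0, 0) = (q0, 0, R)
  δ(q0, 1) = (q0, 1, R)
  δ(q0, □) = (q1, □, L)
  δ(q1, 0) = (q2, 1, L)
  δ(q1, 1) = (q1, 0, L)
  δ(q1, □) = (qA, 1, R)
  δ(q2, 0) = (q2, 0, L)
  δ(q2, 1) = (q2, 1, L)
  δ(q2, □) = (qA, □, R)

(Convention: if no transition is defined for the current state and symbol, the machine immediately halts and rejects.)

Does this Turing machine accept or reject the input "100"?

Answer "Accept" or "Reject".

Execution trace:
Initial: [q0]100
Step 1: δ(q0, 1) = (q0, 1, R) → 1[q0]00
Step 2: δ(q0, 0) = (q0, 0, R) → 10[q0]0
Step 3: δ(q0, 0) = (q0, 0, R) → 100[q0]□
Step 4: δ(q0, □) = (q1, □, L) → 10[q1]0□
Step 5: δ(q1, 0) = (q2, 1, L) → 1[q2]01□
Step 6: δ(q2, 0) = (q2, 0, L) → [q2]101□
Step 7: δ(q2, 1) = (q2, 1, L) → [q2]□101□
Step 8: δ(q2, □) = (qA, □, R) → □[qA]101□

The machine reaches the accept state qA and halts.

Answer: Accept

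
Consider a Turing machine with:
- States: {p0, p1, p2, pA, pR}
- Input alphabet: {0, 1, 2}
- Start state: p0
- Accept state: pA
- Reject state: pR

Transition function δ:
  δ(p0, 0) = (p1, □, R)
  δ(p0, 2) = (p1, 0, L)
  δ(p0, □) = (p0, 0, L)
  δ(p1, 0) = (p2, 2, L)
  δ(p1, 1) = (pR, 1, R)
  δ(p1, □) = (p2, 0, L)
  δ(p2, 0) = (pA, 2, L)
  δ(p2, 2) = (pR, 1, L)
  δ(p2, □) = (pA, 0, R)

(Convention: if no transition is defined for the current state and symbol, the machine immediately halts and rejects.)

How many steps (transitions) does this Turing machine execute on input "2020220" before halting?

Execution trace:
Initial: [p0]2020220
Step 1: δ(p0, 2) = (p1, 0, L) → [p1]□0020220
Step 2: δ(p1, □) = (p2, 0, L) → [p2]□00020220
Step 3: δ(p2, □) = (pA, 0, R) → 0[pA]00020220

The machine reaches the accept state pA and halts.

The machine executed 3 steps before halting.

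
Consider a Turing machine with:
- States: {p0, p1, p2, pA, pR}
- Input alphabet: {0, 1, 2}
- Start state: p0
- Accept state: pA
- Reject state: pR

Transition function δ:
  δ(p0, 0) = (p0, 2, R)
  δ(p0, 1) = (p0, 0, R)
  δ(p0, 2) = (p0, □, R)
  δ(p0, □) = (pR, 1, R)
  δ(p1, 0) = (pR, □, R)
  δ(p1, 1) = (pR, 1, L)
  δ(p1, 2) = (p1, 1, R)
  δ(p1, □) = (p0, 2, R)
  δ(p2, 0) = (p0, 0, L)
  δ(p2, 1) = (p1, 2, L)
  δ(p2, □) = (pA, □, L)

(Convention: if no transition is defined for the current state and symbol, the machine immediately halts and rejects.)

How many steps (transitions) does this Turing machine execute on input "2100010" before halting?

Execution trace:
Initial: [p0]2100010
Step 1: δ(p0, 2) = (p0, □, R) → □[p0]100010
Step 2: δ(p0, 1) = (p0, 0, R) → □0[p0]00010
Step 3: δ(p0, 0) = (p0, 2, R) → □02[p0]0010
Step 4: δ(p0, 0) = (p0, 2, R) → □022[p0]010
Step 5: δ(p0, 0) = (p0, 2, R) → □0222[p0]10
Step 6: δ(p0, 1) = (p0, 0, R) → □02220[p0]0
Step 7: δ(p0, 0) = (p0, 2, R) → □022202[p0]□
Step 8: δ(p0, □) = (pR, 1, R) → □0222021[pR]□

The machine reaches the reject state pR and halts.

The machine executed 8 steps before halting.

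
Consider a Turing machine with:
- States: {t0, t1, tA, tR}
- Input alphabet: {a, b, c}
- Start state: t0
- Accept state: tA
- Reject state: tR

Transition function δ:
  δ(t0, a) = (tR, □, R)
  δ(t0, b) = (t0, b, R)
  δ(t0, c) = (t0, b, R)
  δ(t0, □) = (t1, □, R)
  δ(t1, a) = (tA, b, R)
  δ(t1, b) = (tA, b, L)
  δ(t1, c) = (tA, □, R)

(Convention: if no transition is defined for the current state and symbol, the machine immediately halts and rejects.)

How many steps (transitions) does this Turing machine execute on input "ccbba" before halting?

Execution trace:
Initial: [t0]ccbba
Step 1: δ(t0, c) = (t0, b, R) → b[t0]cbba
Step 2: δ(t0, c) = (t0, b, R) → bb[t0]bba
Step 3: δ(t0, b) = (t0, b, R) → bbb[t0]ba
Step 4: δ(t0, b) = (t0, b, R) → bbbb[t0]a
Step 5: δ(t0, a) = (tR, □, R) → bbbb□[tR]□

The machine reaches the reject state tR and halts.

The machine executed 5 steps before halting.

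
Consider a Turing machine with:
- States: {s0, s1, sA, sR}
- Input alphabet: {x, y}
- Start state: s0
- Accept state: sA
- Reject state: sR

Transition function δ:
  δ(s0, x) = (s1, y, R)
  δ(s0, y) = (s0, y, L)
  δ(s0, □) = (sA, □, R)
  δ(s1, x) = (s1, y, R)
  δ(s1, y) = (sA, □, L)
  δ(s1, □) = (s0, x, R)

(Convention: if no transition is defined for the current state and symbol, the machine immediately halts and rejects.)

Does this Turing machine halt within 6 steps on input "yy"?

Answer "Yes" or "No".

Execution trace:
Initial: [s0]yy
Step 1: δ(s0, y) = (s0, y, L) → [s0]□yy
Step 2: δ(s0, □) = (sA, □, R) → □[sA]yy

The machine reaches the accept state sA and halts.
The machine halted after 2 steps (within the 6-step bound).

Answer: Yes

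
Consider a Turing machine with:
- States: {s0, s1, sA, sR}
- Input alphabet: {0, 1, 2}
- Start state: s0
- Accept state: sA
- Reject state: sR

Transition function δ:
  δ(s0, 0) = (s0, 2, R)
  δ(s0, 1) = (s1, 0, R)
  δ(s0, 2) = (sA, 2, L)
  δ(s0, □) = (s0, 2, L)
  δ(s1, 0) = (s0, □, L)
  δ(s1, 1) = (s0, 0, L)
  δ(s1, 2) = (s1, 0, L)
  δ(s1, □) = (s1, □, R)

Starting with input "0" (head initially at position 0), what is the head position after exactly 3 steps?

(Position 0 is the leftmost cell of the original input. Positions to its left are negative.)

Execution trace (head position shown):
Step 0: [s0]0  (head at position 0)
Step 1: move right → 2[s0]□  (head at position 1)
Step 2: move left → [s0]22  (head at position 0)
Step 3: move left → [sA]□22  (head at position -1)

After 3 steps, the head is at position -1.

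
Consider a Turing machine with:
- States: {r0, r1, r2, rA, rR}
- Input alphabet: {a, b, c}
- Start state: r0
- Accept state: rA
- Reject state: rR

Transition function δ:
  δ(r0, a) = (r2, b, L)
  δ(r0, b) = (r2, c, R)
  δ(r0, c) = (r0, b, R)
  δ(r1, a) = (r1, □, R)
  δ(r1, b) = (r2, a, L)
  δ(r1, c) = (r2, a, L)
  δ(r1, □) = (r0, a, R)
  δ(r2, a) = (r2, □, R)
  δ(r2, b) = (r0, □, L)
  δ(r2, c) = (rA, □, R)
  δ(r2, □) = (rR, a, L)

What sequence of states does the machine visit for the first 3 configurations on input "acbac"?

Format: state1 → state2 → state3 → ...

Execution trace:
Initial: [r0]acbac
Step 1: δ(r0, a) = (r2, b, L) → [r2]□bcbac
Step 2: δ(r2, □) = (rR, a, L) → [rR]□abcbac

The machine reaches the reject state rR and halts.

State sequence: r0 → r2 → rR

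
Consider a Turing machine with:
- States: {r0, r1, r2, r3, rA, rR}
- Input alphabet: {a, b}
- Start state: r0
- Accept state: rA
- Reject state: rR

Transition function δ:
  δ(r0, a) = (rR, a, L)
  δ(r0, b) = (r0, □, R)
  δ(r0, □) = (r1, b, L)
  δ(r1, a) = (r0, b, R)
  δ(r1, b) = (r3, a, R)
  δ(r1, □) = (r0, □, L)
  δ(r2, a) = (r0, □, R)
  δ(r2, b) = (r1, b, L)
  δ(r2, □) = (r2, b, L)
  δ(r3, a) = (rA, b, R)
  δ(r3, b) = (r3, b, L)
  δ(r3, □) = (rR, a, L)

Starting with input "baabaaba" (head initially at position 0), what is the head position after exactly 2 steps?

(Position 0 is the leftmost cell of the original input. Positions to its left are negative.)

Execution trace (head position shown):
Step 0: [r0]baabaaba  (head at position 0)
Step 1: move right → □[r0]aabaaba  (head at position 1)
Step 2: move left → [rR]□aabaaba  (head at position 0)

After 2 steps, the head is at position 0.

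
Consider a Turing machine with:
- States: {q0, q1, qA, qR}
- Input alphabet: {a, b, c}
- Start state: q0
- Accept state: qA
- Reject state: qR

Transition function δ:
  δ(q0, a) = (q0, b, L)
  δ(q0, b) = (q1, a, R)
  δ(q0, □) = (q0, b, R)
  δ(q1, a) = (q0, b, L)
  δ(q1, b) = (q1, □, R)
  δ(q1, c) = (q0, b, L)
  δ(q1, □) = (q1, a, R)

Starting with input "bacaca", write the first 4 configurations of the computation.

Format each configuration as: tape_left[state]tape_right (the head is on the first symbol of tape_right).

Transitions applied:
Step 1: δ(q0, b) = (q1, a, R)
Step 2: δ(q1, a) = (q0, b, L)
Step 3: δ(q0, a) = (q0, b, L)

The first 4 configurations are:
[q0]bacaca ⊢ a[q1]acaca ⊢ [q0]abcaca ⊢ [q0]□bbcaca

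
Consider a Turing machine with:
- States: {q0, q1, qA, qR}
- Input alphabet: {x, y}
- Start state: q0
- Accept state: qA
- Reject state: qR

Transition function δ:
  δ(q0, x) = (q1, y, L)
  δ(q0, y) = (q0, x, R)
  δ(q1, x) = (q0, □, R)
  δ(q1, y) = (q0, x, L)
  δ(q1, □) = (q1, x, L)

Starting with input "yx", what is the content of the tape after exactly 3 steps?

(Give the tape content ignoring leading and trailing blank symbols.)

Execution trace:
Initial: [q0]yx
Step 1: δ(q0, y) = (q0, x, R) → x[q0]x
Step 2: δ(q0, x) = (q1, y, L) → [q1]xy
Step 3: δ(q1, x) = (q0, □, R) → □[q0]y

After 3 steps, the tape (ignoring leading/trailing blanks) is: y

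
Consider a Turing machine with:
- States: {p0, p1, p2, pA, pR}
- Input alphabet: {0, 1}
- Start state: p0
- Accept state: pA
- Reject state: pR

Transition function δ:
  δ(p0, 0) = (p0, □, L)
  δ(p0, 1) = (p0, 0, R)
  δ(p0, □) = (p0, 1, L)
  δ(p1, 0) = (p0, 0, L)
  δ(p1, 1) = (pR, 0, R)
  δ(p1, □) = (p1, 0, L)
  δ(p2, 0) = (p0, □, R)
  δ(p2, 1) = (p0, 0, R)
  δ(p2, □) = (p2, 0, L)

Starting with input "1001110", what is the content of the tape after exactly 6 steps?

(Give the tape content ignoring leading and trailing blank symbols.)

Execution trace:
Initial: [p0]1001110
Step 1: δ(p0, 1) = (p0, 0, R) → 0[p0]001110
Step 2: δ(p0, 0) = (p0, □, L) → [p0]0□01110
Step 3: δ(p0, 0) = (p0, □, L) → [p0]□□□01110
Step 4: δ(p0, □) = (p0, 1, L) → [p0]□1□□01110
Step 5: δ(p0, □) = (p0, 1, L) → [p0]□11□□01110
Step 6: δ(p0, □) = (p0, 1, L) → [p0]□111□□01110

After 6 steps, the tape (ignoring leading/trailing blanks) is: 111□□01110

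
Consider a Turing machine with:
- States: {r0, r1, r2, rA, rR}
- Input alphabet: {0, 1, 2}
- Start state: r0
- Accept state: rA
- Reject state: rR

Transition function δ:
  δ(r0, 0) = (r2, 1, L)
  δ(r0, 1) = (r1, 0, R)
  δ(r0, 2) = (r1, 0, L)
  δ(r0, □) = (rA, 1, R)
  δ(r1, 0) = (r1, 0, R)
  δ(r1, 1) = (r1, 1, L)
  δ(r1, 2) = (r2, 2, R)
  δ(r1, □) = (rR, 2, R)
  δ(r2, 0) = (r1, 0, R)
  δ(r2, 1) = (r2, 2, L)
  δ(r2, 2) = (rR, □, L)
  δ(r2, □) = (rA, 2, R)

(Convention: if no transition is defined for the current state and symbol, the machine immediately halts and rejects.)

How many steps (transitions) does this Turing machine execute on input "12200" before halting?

Execution trace:
Initial: [r0]12200
Step 1: δ(r0, 1) = (r1, 0, R) → 0[r1]2200
Step 2: δ(r1, 2) = (r2, 2, R) → 02[r2]200
Step 3: δ(r2, 2) = (rR, □, L) → 0[rR]2□00

The machine reaches the reject state rR and halts.

The machine executed 3 steps before halting.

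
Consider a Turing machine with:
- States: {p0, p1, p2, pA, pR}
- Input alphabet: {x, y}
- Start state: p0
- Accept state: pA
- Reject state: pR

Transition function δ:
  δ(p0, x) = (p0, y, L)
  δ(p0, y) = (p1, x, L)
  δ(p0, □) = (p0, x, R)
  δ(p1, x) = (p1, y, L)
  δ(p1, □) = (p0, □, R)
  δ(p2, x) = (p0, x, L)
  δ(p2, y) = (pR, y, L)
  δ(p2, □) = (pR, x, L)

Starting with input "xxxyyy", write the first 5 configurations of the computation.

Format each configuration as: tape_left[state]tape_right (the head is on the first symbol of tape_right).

Transitions applied:
Step 1: δ(p0, x) = (p0, y, L)
Step 2: δ(p0, □) = (p0, x, R)
Step 3: δ(p0, y) = (p1, x, L)
Step 4: δ(p1, x) = (p1, y, L)

The first 5 configurations are:
[p0]xxxyyy ⊢ [p0]□yxxyyy ⊢ x[p0]yxxyyy ⊢ [p1]xxxxyyy ⊢ [p1]□yxxxyyy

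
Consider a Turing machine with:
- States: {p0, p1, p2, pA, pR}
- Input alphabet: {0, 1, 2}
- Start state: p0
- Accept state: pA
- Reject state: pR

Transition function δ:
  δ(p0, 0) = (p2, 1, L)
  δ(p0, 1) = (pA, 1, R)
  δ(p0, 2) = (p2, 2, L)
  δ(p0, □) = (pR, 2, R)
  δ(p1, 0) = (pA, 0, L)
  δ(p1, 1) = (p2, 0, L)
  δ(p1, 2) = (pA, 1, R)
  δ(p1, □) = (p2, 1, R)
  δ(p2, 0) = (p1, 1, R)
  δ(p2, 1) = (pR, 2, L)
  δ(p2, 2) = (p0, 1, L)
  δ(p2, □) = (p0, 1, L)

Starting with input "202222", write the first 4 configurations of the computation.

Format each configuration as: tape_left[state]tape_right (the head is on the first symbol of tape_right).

Transitions applied:
Step 1: δ(p0, 2) = (p2, 2, L)
Step 2: δ(p2, □) = (p0, 1, L)
Step 3: δ(p0, □) = (pR, 2, R)

The first 4 configurations are:
[p0]202222 ⊢ [p2]□202222 ⊢ [p0]□1202222 ⊢ 2[pR]1202222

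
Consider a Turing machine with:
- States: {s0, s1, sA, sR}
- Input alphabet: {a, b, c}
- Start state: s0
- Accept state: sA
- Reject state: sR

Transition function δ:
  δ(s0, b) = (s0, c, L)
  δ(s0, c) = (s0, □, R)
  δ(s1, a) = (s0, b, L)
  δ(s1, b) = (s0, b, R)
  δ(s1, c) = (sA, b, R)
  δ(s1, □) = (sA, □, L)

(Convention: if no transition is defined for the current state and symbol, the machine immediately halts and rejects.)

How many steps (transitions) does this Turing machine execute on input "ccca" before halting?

Execution trace:
Initial: [s0]ccca
Step 1: δ(s0, c) = (s0, □, R) → □[s0]cca
Step 2: δ(s0, c) = (s0, □, R) → □□[s0]ca
Step 3: δ(s0, c) = (s0, □, R) → □□□[s0]a

No transition is defined for δ(s0, a). By convention the machine halts and rejects.

The machine executed 3 steps before halting.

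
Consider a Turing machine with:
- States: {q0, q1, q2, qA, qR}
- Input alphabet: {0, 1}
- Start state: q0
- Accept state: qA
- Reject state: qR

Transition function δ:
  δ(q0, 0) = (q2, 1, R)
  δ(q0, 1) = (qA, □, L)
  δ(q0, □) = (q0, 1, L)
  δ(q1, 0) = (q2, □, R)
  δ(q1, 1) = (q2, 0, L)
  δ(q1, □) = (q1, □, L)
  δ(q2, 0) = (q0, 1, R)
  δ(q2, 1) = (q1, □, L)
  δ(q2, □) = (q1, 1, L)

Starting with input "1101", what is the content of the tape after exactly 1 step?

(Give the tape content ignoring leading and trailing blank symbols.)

Execution trace:
Initial: [q0]1101
Step 1: δ(q0, 1) = (qA, □, L) → [qA]□□101

The machine reaches the accept state qA and halts.

After 1 step, the tape (ignoring leading/trailing blanks) is: 101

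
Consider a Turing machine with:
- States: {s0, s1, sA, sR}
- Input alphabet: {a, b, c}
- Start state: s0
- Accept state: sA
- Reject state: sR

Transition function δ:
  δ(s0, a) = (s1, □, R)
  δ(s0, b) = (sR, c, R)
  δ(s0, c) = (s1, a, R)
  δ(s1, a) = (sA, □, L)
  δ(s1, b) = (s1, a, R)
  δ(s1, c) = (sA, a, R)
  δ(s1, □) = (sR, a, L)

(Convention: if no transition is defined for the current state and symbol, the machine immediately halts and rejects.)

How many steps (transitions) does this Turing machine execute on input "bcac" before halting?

Execution trace:
Initial: [s0]bcac
Step 1: δ(s0, b) = (sR, c, R) → c[sR]cac

The machine reaches the reject state sR and halts.

The machine executed 1 step before halting.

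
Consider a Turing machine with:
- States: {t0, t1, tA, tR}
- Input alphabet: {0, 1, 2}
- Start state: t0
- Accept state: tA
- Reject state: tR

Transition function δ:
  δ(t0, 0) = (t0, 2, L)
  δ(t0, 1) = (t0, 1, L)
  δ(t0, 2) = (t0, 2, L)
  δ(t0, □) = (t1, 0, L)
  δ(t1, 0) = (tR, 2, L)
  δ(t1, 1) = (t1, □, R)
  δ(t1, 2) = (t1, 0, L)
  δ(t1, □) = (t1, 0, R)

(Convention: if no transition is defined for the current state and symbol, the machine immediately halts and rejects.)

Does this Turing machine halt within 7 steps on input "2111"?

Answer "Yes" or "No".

Execution trace:
Initial: [t0]2111
Step 1: δ(t0, 2) = (t0, 2, L) → [t0]□2111
Step 2: δ(t0, □) = (t1, 0, L) → [t1]□02111
Step 3: δ(t1, □) = (t1, 0, R) → 0[t1]02111
Step 4: δ(t1, 0) = (tR, 2, L) → [tR]022111

The machine reaches the reject state tR and halts.
The machine halted after 4 steps (within the 7-step bound).

Answer: Yes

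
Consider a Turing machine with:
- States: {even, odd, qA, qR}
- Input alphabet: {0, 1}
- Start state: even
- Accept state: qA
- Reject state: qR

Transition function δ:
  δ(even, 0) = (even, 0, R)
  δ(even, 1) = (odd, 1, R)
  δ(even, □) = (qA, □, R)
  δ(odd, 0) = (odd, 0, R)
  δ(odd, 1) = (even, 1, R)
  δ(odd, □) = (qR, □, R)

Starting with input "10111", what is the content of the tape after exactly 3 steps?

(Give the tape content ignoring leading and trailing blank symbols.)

Execution trace:
Initial: [even]10111
Step 1: δ(even, 1) = (odd, 1, R) → 1[odd]0111
Step 2: δ(odd, 0) = (odd, 0, R) → 10[odd]111
Step 3: δ(odd, 1) = (even, 1, R) → 101[even]11

After 3 steps, the tape (ignoring leading/trailing blanks) is: 10111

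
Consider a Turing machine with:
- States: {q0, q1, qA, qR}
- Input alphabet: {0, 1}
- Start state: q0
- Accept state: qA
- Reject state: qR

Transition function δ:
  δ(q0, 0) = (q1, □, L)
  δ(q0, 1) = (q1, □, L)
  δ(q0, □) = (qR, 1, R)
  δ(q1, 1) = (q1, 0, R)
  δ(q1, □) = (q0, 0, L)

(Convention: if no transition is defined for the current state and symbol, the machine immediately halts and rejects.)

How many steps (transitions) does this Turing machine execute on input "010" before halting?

Execution trace:
Initial: [q0]010
Step 1: δ(q0, 0) = (q1, □, L) → [q1]□□10
Step 2: δ(q1, □) = (q0, 0, L) → [q0]□0□10
Step 3: δ(q0, □) = (qR, 1, R) → 1[qR]0□10

The machine reaches the reject state qR and halts.

The machine executed 3 steps before halting.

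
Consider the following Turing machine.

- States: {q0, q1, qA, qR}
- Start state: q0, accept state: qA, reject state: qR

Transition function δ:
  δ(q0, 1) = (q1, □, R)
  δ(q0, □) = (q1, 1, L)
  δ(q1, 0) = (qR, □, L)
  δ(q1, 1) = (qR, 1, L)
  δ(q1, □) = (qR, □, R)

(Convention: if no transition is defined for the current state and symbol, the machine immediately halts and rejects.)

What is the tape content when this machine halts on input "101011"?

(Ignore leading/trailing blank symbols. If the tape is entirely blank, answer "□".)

Execution trace:
Initial: [q0]101011
Step 1: δ(q0, 1) = (q1, □, R) → □[q1]01011
Step 2: δ(q1, 0) = (qR, □, L) → [qR]□□1011

The machine reaches the reject state qR and halts.

Final tape (ignoring leading/trailing blanks): 1011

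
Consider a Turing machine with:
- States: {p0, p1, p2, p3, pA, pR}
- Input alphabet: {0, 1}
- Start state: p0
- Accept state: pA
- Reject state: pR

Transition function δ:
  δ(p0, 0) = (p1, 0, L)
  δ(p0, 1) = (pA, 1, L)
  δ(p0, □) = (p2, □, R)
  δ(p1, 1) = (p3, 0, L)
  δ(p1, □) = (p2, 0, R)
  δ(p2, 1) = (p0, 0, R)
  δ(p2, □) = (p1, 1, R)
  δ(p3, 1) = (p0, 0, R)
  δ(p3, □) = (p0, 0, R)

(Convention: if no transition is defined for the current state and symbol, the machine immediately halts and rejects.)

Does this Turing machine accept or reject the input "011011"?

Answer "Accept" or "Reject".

Execution trace:
Initial: [p0]011011
Step 1: δ(p0, 0) = (p1, 0, L) → [p1]□011011
Step 2: δ(p1, □) = (p2, 0, R) → 0[p2]011011

No transition is defined for δ(p2, 0). By convention the machine halts and rejects.

Answer: Reject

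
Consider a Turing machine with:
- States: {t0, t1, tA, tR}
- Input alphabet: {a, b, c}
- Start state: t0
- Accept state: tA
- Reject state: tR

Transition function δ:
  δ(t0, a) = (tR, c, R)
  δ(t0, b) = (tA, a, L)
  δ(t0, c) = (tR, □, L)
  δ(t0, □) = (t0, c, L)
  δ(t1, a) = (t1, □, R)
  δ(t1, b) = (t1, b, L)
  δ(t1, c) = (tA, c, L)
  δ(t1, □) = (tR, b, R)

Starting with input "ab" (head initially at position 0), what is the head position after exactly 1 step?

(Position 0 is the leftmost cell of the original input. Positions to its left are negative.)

Execution trace (head position shown):
Step 0: [t0]ab  (head at position 0)
Step 1: move right → c[tR]b  (head at position 1)

After 1 step, the head is at position 1.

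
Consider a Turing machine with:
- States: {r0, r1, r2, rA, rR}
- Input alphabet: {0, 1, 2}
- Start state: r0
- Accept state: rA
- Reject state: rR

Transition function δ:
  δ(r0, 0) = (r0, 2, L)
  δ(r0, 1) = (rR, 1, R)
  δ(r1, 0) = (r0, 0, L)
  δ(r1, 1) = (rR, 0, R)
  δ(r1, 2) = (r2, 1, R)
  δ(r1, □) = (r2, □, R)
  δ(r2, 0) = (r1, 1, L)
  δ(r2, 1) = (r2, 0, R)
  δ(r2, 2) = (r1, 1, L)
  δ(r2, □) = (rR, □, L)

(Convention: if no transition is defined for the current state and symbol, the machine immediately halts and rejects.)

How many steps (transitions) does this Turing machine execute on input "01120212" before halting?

Execution trace:
Initial: [r0]01120212
Step 1: δ(r0, 0) = (r0, 2, L) → [r0]□21120212

No transition is defined for δ(r0, □). By convention the machine halts and rejects.

The machine executed 1 step before halting.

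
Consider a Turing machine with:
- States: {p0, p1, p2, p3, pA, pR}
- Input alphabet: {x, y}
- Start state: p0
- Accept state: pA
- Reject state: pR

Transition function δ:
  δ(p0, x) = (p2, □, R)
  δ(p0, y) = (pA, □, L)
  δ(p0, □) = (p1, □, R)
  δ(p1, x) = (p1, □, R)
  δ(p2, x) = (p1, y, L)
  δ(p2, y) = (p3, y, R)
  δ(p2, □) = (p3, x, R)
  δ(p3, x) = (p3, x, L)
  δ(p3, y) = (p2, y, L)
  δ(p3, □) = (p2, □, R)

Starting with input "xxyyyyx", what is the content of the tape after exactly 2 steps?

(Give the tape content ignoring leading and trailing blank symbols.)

Execution trace:
Initial: [p0]xxyyyyx
Step 1: δ(p0, x) = (p2, □, R) → □[p2]xyyyyx
Step 2: δ(p2, x) = (p1, y, L) → [p1]□yyyyyx

No transition is defined for δ(p1, □). By convention the machine halts and rejects.

After 2 steps, the tape (ignoring leading/trailing blanks) is: yyyyyx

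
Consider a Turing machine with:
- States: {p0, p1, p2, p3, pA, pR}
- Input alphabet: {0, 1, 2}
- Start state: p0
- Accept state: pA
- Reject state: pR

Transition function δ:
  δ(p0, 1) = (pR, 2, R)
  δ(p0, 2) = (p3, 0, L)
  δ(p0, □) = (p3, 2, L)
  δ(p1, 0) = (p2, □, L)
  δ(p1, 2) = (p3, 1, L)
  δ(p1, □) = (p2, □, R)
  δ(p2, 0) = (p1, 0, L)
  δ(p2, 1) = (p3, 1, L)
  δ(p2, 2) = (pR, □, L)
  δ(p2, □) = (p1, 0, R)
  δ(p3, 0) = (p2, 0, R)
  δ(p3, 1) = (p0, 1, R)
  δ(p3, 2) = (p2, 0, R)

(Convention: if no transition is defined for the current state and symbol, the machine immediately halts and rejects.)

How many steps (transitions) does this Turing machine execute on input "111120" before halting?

Execution trace:
Initial: [p0]111120
Step 1: δ(p0, 1) = (pR, 2, R) → 2[pR]11120

The machine reaches the reject state pR and halts.

The machine executed 1 step before halting.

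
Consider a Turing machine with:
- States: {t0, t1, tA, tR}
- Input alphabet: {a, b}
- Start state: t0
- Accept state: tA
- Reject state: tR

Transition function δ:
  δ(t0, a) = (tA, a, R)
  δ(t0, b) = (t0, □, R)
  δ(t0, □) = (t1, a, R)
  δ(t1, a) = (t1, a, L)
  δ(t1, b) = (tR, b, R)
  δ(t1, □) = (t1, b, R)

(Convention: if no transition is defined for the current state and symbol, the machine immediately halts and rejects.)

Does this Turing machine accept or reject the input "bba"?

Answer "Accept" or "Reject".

Execution trace:
Initial: [t0]bba
Step 1: δ(t0, b) = (t0, □, R) → □[t0]ba
Step 2: δ(t0, b) = (t0, □, R) → □□[t0]a
Step 3: δ(t0, a) = (tA, a, R) → □□a[tA]□

The machine reaches the accept state tA and halts.

Answer: Accept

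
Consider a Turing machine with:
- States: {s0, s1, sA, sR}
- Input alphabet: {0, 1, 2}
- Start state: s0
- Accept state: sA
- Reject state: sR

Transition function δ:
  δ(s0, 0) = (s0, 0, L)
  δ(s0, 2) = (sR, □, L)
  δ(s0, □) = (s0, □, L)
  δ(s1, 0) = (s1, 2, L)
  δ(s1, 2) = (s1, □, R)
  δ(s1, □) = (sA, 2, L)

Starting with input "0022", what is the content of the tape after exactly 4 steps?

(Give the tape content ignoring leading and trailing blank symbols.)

Execution trace:
Initial: [s0]0022
Step 1: δ(s0, 0) = (s0, 0, L) → [s0]□0022
Step 2: δ(s0, □) = (s0, □, L) → [s0]□□0022
Step 3: δ(s0, □) = (s0, □, L) → [s0]□□□0022
Step 4: δ(s0, □) = (s0, □, L) → [s0]□□□□0022

After 4 steps, the tape (ignoring leading/trailing blanks) is: 0022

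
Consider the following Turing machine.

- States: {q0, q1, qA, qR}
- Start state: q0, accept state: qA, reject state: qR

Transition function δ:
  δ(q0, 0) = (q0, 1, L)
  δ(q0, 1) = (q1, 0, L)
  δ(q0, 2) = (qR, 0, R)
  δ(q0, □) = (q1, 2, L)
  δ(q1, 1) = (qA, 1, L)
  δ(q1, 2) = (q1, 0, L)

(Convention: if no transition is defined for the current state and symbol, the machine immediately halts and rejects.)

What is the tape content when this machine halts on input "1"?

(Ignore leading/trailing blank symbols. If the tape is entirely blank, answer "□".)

Execution trace:
Initial: [q0]1
Step 1: δ(q0, 1) = (q1, 0, L) → [q1]□0

No transition is defined for δ(q1, □). By convention the machine halts and rejects.

Final tape (ignoring leading/trailing blanks): 0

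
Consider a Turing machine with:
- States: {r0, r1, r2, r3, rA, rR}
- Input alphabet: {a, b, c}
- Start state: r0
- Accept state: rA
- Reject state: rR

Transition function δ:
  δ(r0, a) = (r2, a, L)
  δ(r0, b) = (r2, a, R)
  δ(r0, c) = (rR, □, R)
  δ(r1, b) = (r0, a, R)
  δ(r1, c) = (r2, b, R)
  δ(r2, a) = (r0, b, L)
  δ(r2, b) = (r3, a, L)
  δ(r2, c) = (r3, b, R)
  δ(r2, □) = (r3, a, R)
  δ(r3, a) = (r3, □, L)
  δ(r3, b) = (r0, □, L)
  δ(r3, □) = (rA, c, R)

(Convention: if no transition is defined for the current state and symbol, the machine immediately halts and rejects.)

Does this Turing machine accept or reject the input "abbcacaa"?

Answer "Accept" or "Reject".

Execution trace:
Initial: [r0]abbcacaa
Step 1: δ(r0, a) = (r2, a, L) → [r2]□abbcacaa
Step 2: δ(r2, □) = (r3, a, R) → a[r3]abbcacaa
Step 3: δ(r3, a) = (r3, □, L) → [r3]a□bbcacaa
Step 4: δ(r3, a) = (r3, □, L) → [r3]□□□bbcacaa
Step 5: δ(r3, □) = (rA, c, R) → c[rA]□□bbcacaa

The machine reaches the accept state rA and halts.

Answer: Accept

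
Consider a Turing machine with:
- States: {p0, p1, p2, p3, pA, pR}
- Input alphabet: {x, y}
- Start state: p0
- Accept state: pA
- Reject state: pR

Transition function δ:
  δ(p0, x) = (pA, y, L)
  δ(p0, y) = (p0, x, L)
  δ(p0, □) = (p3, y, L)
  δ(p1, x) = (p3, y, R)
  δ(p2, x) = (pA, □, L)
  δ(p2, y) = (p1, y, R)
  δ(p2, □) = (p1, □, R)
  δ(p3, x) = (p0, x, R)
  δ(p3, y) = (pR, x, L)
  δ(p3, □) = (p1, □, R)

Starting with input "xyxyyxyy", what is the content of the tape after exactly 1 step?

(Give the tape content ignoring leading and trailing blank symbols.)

Execution trace:
Initial: [p0]xyxyyxyy
Step 1: δ(p0, x) = (pA, y, L) → [pA]□yyxyyxyy

The machine reaches the accept state pA and halts.

After 1 step, the tape (ignoring leading/trailing blanks) is: yyxyyxyy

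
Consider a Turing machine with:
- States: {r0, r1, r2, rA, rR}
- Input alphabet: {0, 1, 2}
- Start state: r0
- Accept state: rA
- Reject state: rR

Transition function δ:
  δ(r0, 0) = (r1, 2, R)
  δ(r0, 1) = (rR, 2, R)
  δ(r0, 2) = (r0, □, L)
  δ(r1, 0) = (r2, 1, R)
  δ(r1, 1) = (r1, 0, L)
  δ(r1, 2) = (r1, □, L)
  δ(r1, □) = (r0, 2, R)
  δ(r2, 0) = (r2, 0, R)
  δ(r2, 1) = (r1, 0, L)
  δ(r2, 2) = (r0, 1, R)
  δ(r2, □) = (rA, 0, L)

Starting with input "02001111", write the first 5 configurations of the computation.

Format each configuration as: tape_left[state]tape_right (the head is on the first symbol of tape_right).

Transitions applied:
Step 1: δ(r0, 0) = (r1, 2, R)
Step 2: δ(r1, 2) = (r1, □, L)
Step 3: δ(r1, 2) = (r1, □, L)
Step 4: δ(r1, □) = (r0, 2, R)

The first 5 configurations are:
[r0]02001111 ⊢ 2[r1]2001111 ⊢ [r1]2□001111 ⊢ [r1]□□□001111 ⊢ 2[r0]□□001111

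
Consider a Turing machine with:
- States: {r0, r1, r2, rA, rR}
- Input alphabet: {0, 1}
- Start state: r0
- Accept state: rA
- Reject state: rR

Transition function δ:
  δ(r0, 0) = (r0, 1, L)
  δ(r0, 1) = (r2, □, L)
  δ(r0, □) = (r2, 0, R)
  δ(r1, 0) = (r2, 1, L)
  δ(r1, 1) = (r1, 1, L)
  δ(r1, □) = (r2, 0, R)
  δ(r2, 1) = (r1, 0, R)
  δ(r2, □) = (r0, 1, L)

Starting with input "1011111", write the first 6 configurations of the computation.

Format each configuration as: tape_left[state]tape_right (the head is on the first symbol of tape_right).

Transitions applied:
Step 1: δ(r0, 1) = (r2, □, L)
Step 2: δ(r2, □) = (r0, 1, L)
Step 3: δ(r0, □) = (r2, 0, R)
Step 4: δ(r2, 1) = (r1, 0, R)
Step 5: δ(r1, □) = (r2, 0, R)

The first 6 configurations are:
[r0]1011111 ⊢ [r2]□□011111 ⊢ [r0]□1□011111 ⊢ 0[r2]1□011111 ⊢ 00[r1]□011111 ⊢ 000[r2]011111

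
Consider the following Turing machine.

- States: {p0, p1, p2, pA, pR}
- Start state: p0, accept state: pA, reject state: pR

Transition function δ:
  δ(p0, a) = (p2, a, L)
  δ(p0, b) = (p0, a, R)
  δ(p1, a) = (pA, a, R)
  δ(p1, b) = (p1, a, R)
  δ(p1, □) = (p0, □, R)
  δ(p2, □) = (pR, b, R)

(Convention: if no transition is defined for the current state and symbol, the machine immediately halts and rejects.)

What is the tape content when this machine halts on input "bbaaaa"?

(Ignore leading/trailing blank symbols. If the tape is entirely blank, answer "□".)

Execution trace:
Initial: [p0]bbaaaa
Step 1: δ(p0, b) = (p0, a, R) → a[p0]baaaa
Step 2: δ(p0, b) = (p0, a, R) → aa[p0]aaaa
Step 3: δ(p0, a) = (p2, a, L) → a[p2]aaaaa

No transition is defined for δ(p2, a). By convention the machine halts and rejects.

Final tape (ignoring leading/trailing blanks): aaaaaa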